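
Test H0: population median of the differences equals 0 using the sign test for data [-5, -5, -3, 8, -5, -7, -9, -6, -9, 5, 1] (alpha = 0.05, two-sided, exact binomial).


Step 1: Discard zero differences. Original n = 11; n_eff = number of nonzero differences = 11.
Nonzero differences (with sign): -5, -5, -3, +8, -5, -7, -9, -6, -9, +5, +1
Step 2: Count signs: positive = 3, negative = 8.
Step 3: Under H0: P(positive) = 0.5, so the number of positives S ~ Bin(11, 0.5).
Step 4: Two-sided exact p-value = sum of Bin(11,0.5) probabilities at or below the observed probability = 0.226562.
Step 5: alpha = 0.05. fail to reject H0.

n_eff = 11, pos = 3, neg = 8, p = 0.226562, fail to reject H0.


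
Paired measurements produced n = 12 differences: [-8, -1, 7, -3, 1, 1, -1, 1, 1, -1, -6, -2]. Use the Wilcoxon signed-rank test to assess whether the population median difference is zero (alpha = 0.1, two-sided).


Step 1: Drop any zero differences (none here) and take |d_i|.
|d| = [8, 1, 7, 3, 1, 1, 1, 1, 1, 1, 6, 2]
Step 2: Midrank |d_i| (ties get averaged ranks).
ranks: |8|->12, |1|->4, |7|->11, |3|->9, |1|->4, |1|->4, |1|->4, |1|->4, |1|->4, |1|->4, |6|->10, |2|->8
Step 3: Attach original signs; sum ranks with positive sign and with negative sign.
W+ = 11 + 4 + 4 + 4 + 4 = 27
W- = 12 + 4 + 9 + 4 + 4 + 10 + 8 = 51
(Check: W+ + W- = 78 should equal n(n+1)/2 = 78.)
Step 4: Test statistic W = min(W+, W-) = 27.
Step 5: Ties in |d|, so use the tie-corrected normal approximation.
        E[W] = n(n+1)/4 = 12*13/4 = 39.
        Tie groups: |d|=1 (t=7); sum(t^3 - t) = 336.
        Var[W] = n(n+1)(2n+1)/24 - sum(t^3-t)/48 = 3900/24 - 336/48 = 155.5.
        z = (W - E[W]) / sqrt(Var[W]) = (27 - 39) / 12.4700 = -0.9623.
        Two-sided p = 2*Phi(z) = 0.335893.
Step 6: alpha = 0.1. fail to reject H0.

W+ = 27, W- = 51, W = min = 27, p = 0.335893, fail to reject H0.


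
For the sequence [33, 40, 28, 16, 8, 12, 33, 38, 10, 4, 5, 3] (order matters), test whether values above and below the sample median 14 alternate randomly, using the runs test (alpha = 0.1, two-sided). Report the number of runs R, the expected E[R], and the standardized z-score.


Step 1: Compute median = 14; label A = above, B = below.
Labels in order: AAAABBAABBBB  (n_A = 6, n_B = 6)
Step 2: Count runs R = 4.
Step 3: Under H0 (random ordering), E[R] = 2*n_A*n_B/(n_A+n_B) + 1 = 2*6*6/12 + 1 = 7.0000.
        Var[R] = 2*n_A*n_B*(2*n_A*n_B - n_A - n_B) / ((n_A+n_B)^2 * (n_A+n_B-1)) = 4320/1584 = 2.7273.
        SD[R] = 1.6514.
Step 4: Continuity-corrected z = (R + 0.5 - E[R]) / SD[R] = (4 + 0.5 - 7.0000) / 1.6514 = -1.5138.
Step 5: Two-sided p-value via normal approximation = 2*(1 - Phi(|z|)) = 0.130070.
Step 6: alpha = 0.1. fail to reject H0.

R = 4, z = -1.5138, p = 0.130070, fail to reject H0.


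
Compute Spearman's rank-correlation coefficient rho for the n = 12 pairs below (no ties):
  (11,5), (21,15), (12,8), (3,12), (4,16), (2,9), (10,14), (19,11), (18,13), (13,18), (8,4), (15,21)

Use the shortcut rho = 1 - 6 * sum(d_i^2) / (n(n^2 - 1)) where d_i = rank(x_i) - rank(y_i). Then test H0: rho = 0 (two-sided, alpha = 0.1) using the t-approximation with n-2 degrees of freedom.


Step 1: Rank x and y separately (midranks; no ties here).
rank(x): 11->6, 21->12, 12->7, 3->2, 4->3, 2->1, 10->5, 19->11, 18->10, 13->8, 8->4, 15->9
rank(y): 5->2, 15->9, 8->3, 12->6, 16->10, 9->4, 14->8, 11->5, 13->7, 18->11, 4->1, 21->12
Step 2: d_i = R_x(i) - R_y(i); compute d_i^2.
  (6-2)^2=16, (12-9)^2=9, (7-3)^2=16, (2-6)^2=16, (3-10)^2=49, (1-4)^2=9, (5-8)^2=9, (11-5)^2=36, (10-7)^2=9, (8-11)^2=9, (4-1)^2=9, (9-12)^2=9
sum(d^2) = 196.
Step 3: rho = 1 - 6*196 / (12*(12^2 - 1)) = 1 - 1176/1716 = 0.314685.
Step 4: Under H0, t = rho * sqrt((n-2)/(1-rho^2)) = 1.0484 ~ t(10).
Step 5: Two-sided p-value from the t-distribution with 10 df = 0.319139.
Step 6: alpha = 0.1. fail to reject H0.

rho = 0.3147, p = 0.319139, fail to reject H0 at alpha = 0.1.


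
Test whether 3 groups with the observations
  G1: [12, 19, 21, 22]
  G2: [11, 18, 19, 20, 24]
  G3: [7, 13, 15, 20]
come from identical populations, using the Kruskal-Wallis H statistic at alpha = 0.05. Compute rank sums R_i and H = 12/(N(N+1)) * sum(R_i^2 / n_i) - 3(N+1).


Step 1: Combine all N = 13 observations and assign midranks.
sorted (value, group, rank): (7,G3,1), (11,G2,2), (12,G1,3), (13,G3,4), (15,G3,5), (18,G2,6), (19,G1,7.5), (19,G2,7.5), (20,G2,9.5), (20,G3,9.5), (21,G1,11), (22,G1,12), (24,G2,13)
Step 2: Sum ranks within each group.
R_1 = 33.5 (n_1 = 4)
R_2 = 38 (n_2 = 5)
R_3 = 19.5 (n_3 = 4)
Step 3: H = 12/(N(N+1)) * sum(R_i^2/n_i) - 3(N+1)
     = 12/(13*14) * (33.5^2/4 + 38^2/5 + 19.5^2/4) - 3*14
     = 0.065934 * 664.425 - 42
     = 1.808242.
Step 4: Ties present; correction factor C = 1 - 12/(13^3 - 13) = 0.994505. Corrected H = 1.808242 / 0.994505 = 1.818232.
Step 5: Under H0, H ~ chi^2(2); p-value = 0.402880.
Step 6: alpha = 0.05. fail to reject H0.

H = 1.8182, df = 2, p = 0.402880, fail to reject H0.


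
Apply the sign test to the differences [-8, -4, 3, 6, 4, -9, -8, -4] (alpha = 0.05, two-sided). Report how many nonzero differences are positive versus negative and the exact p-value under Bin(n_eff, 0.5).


Step 1: Discard zero differences. Original n = 8; n_eff = number of nonzero differences = 8.
Nonzero differences (with sign): -8, -4, +3, +6, +4, -9, -8, -4
Step 2: Count signs: positive = 3, negative = 5.
Step 3: Under H0: P(positive) = 0.5, so the number of positives S ~ Bin(8, 0.5).
Step 4: Two-sided exact p-value = sum of Bin(8,0.5) probabilities at or below the observed probability = 0.726562.
Step 5: alpha = 0.05. fail to reject H0.

n_eff = 8, pos = 3, neg = 5, p = 0.726562, fail to reject H0.


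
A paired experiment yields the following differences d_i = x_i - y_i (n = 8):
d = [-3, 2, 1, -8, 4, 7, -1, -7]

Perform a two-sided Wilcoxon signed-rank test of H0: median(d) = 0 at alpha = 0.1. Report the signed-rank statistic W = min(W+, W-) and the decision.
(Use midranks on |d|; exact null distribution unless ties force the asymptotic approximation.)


Step 1: Drop any zero differences (none here) and take |d_i|.
|d| = [3, 2, 1, 8, 4, 7, 1, 7]
Step 2: Midrank |d_i| (ties get averaged ranks).
ranks: |3|->4, |2|->3, |1|->1.5, |8|->8, |4|->5, |7|->6.5, |1|->1.5, |7|->6.5
Step 3: Attach original signs; sum ranks with positive sign and with negative sign.
W+ = 3 + 1.5 + 5 + 6.5 = 16
W- = 4 + 8 + 1.5 + 6.5 = 20
(Check: W+ + W- = 36 should equal n(n+1)/2 = 36.)
Step 4: Test statistic W = min(W+, W-) = 16.
Step 5: Ties in |d|, so use the tie-corrected normal approximation.
        E[W] = n(n+1)/4 = 8*9/4 = 18.
        Tie groups: |d|=1 (t=2), |d|=7 (t=2); sum(t^3 - t) = 12.
        Var[W] = n(n+1)(2n+1)/24 - sum(t^3-t)/48 = 1224/24 - 12/48 = 50.75.
        z = (W - E[W]) / sqrt(Var[W]) = (16 - 18) / 7.1239 = -0.2807.
        Two-sided p = 2*Phi(z) = 0.778906.
Step 6: alpha = 0.1. fail to reject H0.

W+ = 16, W- = 20, W = min = 16, p = 0.778906, fail to reject H0.


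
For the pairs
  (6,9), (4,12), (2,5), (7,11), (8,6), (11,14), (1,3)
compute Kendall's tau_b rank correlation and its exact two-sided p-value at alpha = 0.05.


Step 1: Enumerate the 21 unordered pairs (i,j) with i<j and classify each by sign(x_j-x_i) * sign(y_j-y_i).
  (1,2):dx=-2,dy=+3->D; (1,3):dx=-4,dy=-4->C; (1,4):dx=+1,dy=+2->C; (1,5):dx=+2,dy=-3->D
  (1,6):dx=+5,dy=+5->C; (1,7):dx=-5,dy=-6->C; (2,3):dx=-2,dy=-7->C; (2,4):dx=+3,dy=-1->D
  (2,5):dx=+4,dy=-6->D; (2,6):dx=+7,dy=+2->C; (2,7):dx=-3,dy=-9->C; (3,4):dx=+5,dy=+6->C
  (3,5):dx=+6,dy=+1->C; (3,6):dx=+9,dy=+9->C; (3,7):dx=-1,dy=-2->C; (4,5):dx=+1,dy=-5->D
  (4,6):dx=+4,dy=+3->C; (4,7):dx=-6,dy=-8->C; (5,6):dx=+3,dy=+8->C; (5,7):dx=-7,dy=-3->C
  (6,7):dx=-10,dy=-11->C
Step 2: C = 16, D = 5, total pairs = 21.
Step 3: tau = (C - D)/(n(n-1)/2) = (16 - 5)/21 = 0.523810.
Step 4: Exact two-sided p-value (enumerate n! = 5040 permutations of y under H0): p = 0.136111.
Step 5: alpha = 0.05. fail to reject H0.

tau_b = 0.5238 (C=16, D=5), p = 0.136111, fail to reject H0.


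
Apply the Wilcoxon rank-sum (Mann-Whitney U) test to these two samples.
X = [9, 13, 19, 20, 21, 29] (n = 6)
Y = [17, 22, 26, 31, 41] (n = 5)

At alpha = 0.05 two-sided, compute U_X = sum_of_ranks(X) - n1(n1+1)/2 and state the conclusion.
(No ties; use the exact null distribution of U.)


Step 1: Combine and sort all 11 observations; assign midranks.
sorted (value, group): (9,X), (13,X), (17,Y), (19,X), (20,X), (21,X), (22,Y), (26,Y), (29,X), (31,Y), (41,Y)
ranks: 9->1, 13->2, 17->3, 19->4, 20->5, 21->6, 22->7, 26->8, 29->9, 31->10, 41->11
Step 2: Rank sum for X: R1 = 1 + 2 + 4 + 5 + 6 + 9 = 27.
Step 3: U_X = R1 - n1(n1+1)/2 = 27 - 6*7/2 = 27 - 21 = 6.
       U_Y = n1*n2 - U_X = 30 - 6 = 24.
Step 4: No ties, so the exact null distribution of U (based on enumerating the C(11,6) = 462 equally likely rank assignments) gives the two-sided p-value.
Step 5: p-value = 0.125541; compare to alpha = 0.05. fail to reject H0.

U_X = 6, p = 0.125541, fail to reject H0 at alpha = 0.05.


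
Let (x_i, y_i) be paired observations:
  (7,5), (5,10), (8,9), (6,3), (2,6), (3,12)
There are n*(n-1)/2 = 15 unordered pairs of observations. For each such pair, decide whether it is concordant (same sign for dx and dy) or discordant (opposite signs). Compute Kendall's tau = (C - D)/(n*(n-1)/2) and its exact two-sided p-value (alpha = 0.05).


Step 1: Enumerate the 15 unordered pairs (i,j) with i<j and classify each by sign(x_j-x_i) * sign(y_j-y_i).
  (1,2):dx=-2,dy=+5->D; (1,3):dx=+1,dy=+4->C; (1,4):dx=-1,dy=-2->C; (1,5):dx=-5,dy=+1->D
  (1,6):dx=-4,dy=+7->D; (2,3):dx=+3,dy=-1->D; (2,4):dx=+1,dy=-7->D; (2,5):dx=-3,dy=-4->C
  (2,6):dx=-2,dy=+2->D; (3,4):dx=-2,dy=-6->C; (3,5):dx=-6,dy=-3->C; (3,6):dx=-5,dy=+3->D
  (4,5):dx=-4,dy=+3->D; (4,6):dx=-3,dy=+9->D; (5,6):dx=+1,dy=+6->C
Step 2: C = 6, D = 9, total pairs = 15.
Step 3: tau = (C - D)/(n(n-1)/2) = (6 - 9)/15 = -0.200000.
Step 4: Exact two-sided p-value (enumerate n! = 720 permutations of y under H0): p = 0.719444.
Step 5: alpha = 0.05. fail to reject H0.

tau_b = -0.2000 (C=6, D=9), p = 0.719444, fail to reject H0.


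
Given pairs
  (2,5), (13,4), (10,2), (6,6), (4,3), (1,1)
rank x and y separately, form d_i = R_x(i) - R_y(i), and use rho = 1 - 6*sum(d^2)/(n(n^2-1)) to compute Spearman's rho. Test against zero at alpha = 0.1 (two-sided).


Step 1: Rank x and y separately (midranks; no ties here).
rank(x): 2->2, 13->6, 10->5, 6->4, 4->3, 1->1
rank(y): 5->5, 4->4, 2->2, 6->6, 3->3, 1->1
Step 2: d_i = R_x(i) - R_y(i); compute d_i^2.
  (2-5)^2=9, (6-4)^2=4, (5-2)^2=9, (4-6)^2=4, (3-3)^2=0, (1-1)^2=0
sum(d^2) = 26.
Step 3: rho = 1 - 6*26 / (6*(6^2 - 1)) = 1 - 156/210 = 0.257143.
Step 4: Under H0, t = rho * sqrt((n-2)/(1-rho^2)) = 0.5322 ~ t(4).
Step 5: Two-sided p-value from the t-distribution with 4 df = 0.622787.
Step 6: alpha = 0.1. fail to reject H0.

rho = 0.2571, p = 0.622787, fail to reject H0 at alpha = 0.1.


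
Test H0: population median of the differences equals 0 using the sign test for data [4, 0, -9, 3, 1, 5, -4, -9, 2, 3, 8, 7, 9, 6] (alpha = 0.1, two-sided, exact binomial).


Step 1: Discard zero differences. Original n = 14; n_eff = number of nonzero differences = 13.
Nonzero differences (with sign): +4, -9, +3, +1, +5, -4, -9, +2, +3, +8, +7, +9, +6
Step 2: Count signs: positive = 10, negative = 3.
Step 3: Under H0: P(positive) = 0.5, so the number of positives S ~ Bin(13, 0.5).
Step 4: Two-sided exact p-value = sum of Bin(13,0.5) probabilities at or below the observed probability = 0.092285.
Step 5: alpha = 0.1. reject H0.

n_eff = 13, pos = 10, neg = 3, p = 0.092285, reject H0.


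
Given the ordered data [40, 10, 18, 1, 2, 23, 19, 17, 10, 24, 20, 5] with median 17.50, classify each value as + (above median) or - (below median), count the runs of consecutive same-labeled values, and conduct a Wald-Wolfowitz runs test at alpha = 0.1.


Step 1: Compute median = 17.50; label A = above, B = below.
Labels in order: ABABBAABBAAB  (n_A = 6, n_B = 6)
Step 2: Count runs R = 8.
Step 3: Under H0 (random ordering), E[R] = 2*n_A*n_B/(n_A+n_B) + 1 = 2*6*6/12 + 1 = 7.0000.
        Var[R] = 2*n_A*n_B*(2*n_A*n_B - n_A - n_B) / ((n_A+n_B)^2 * (n_A+n_B-1)) = 4320/1584 = 2.7273.
        SD[R] = 1.6514.
Step 4: Continuity-corrected z = (R - 0.5 - E[R]) / SD[R] = (8 - 0.5 - 7.0000) / 1.6514 = 0.3028.
Step 5: Two-sided p-value via normal approximation = 2*(1 - Phi(|z|)) = 0.762069.
Step 6: alpha = 0.1. fail to reject H0.

R = 8, z = 0.3028, p = 0.762069, fail to reject H0.


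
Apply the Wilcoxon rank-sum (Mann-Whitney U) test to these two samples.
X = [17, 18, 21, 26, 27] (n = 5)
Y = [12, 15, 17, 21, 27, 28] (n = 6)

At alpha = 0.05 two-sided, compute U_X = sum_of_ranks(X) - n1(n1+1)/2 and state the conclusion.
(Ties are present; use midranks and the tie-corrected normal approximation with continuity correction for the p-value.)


Step 1: Combine and sort all 11 observations; assign midranks.
sorted (value, group): (12,Y), (15,Y), (17,X), (17,Y), (18,X), (21,X), (21,Y), (26,X), (27,X), (27,Y), (28,Y)
ranks: 12->1, 15->2, 17->3.5, 17->3.5, 18->5, 21->6.5, 21->6.5, 26->8, 27->9.5, 27->9.5, 28->11
Step 2: Rank sum for X: R1 = 3.5 + 5 + 6.5 + 8 + 9.5 = 32.5.
Step 3: U_X = R1 - n1(n1+1)/2 = 32.5 - 5*6/2 = 32.5 - 15 = 17.5.
       U_Y = n1*n2 - U_X = 30 - 17.5 = 12.5.
Step 4: Ties are present, so use the tie-corrected normal approximation (with continuity correction) for the p-value.
Step 5: p-value = 0.713124; compare to alpha = 0.05. fail to reject H0.

U_X = 17.5, p = 0.713124, fail to reject H0 at alpha = 0.05.


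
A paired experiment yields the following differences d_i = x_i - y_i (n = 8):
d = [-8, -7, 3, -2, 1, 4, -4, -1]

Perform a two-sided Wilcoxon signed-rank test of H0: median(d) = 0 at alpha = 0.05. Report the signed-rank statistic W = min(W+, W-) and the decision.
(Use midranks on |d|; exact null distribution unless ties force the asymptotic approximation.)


Step 1: Drop any zero differences (none here) and take |d_i|.
|d| = [8, 7, 3, 2, 1, 4, 4, 1]
Step 2: Midrank |d_i| (ties get averaged ranks).
ranks: |8|->8, |7|->7, |3|->4, |2|->3, |1|->1.5, |4|->5.5, |4|->5.5, |1|->1.5
Step 3: Attach original signs; sum ranks with positive sign and with negative sign.
W+ = 4 + 1.5 + 5.5 = 11
W- = 8 + 7 + 3 + 5.5 + 1.5 = 25
(Check: W+ + W- = 36 should equal n(n+1)/2 = 36.)
Step 4: Test statistic W = min(W+, W-) = 11.
Step 5: Ties in |d|, so use the tie-corrected normal approximation.
        E[W] = n(n+1)/4 = 8*9/4 = 18.
        Tie groups: |d|=1 (t=2), |d|=4 (t=2); sum(t^3 - t) = 12.
        Var[W] = n(n+1)(2n+1)/24 - sum(t^3-t)/48 = 1224/24 - 12/48 = 50.75.
        z = (W - E[W]) / sqrt(Var[W]) = (11 - 18) / 7.1239 = -0.9826.
        Two-sided p = 2*Phi(z) = 0.325801.
Step 6: alpha = 0.05. fail to reject H0.

W+ = 11, W- = 25, W = min = 11, p = 0.325801, fail to reject H0.


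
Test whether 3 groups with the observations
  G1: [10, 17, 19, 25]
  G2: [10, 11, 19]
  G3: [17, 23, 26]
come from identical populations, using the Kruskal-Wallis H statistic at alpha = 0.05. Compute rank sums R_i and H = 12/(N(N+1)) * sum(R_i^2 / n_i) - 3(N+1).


Step 1: Combine all N = 10 observations and assign midranks.
sorted (value, group, rank): (10,G1,1.5), (10,G2,1.5), (11,G2,3), (17,G1,4.5), (17,G3,4.5), (19,G1,6.5), (19,G2,6.5), (23,G3,8), (25,G1,9), (26,G3,10)
Step 2: Sum ranks within each group.
R_1 = 21.5 (n_1 = 4)
R_2 = 11 (n_2 = 3)
R_3 = 22.5 (n_3 = 3)
Step 3: H = 12/(N(N+1)) * sum(R_i^2/n_i) - 3(N+1)
     = 12/(10*11) * (21.5^2/4 + 11^2/3 + 22.5^2/3) - 3*11
     = 0.109091 * 324.646 - 33
     = 2.415909.
Step 4: Ties present; correction factor C = 1 - 18/(10^3 - 10) = 0.981818. Corrected H = 2.415909 / 0.981818 = 2.460648.
Step 5: Under H0, H ~ chi^2(2); p-value = 0.292198.
Step 6: alpha = 0.05. fail to reject H0.

H = 2.4606, df = 2, p = 0.292198, fail to reject H0.


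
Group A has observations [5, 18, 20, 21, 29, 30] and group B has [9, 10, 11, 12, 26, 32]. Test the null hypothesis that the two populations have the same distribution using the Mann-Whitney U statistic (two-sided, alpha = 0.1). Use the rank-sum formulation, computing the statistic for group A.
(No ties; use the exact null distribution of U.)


Step 1: Combine and sort all 12 observations; assign midranks.
sorted (value, group): (5,X), (9,Y), (10,Y), (11,Y), (12,Y), (18,X), (20,X), (21,X), (26,Y), (29,X), (30,X), (32,Y)
ranks: 5->1, 9->2, 10->3, 11->4, 12->5, 18->6, 20->7, 21->8, 26->9, 29->10, 30->11, 32->12
Step 2: Rank sum for X: R1 = 1 + 6 + 7 + 8 + 10 + 11 = 43.
Step 3: U_X = R1 - n1(n1+1)/2 = 43 - 6*7/2 = 43 - 21 = 22.
       U_Y = n1*n2 - U_X = 36 - 22 = 14.
Step 4: No ties, so the exact null distribution of U (based on enumerating the C(12,6) = 924 equally likely rank assignments) gives the two-sided p-value.
Step 5: p-value = 0.588745; compare to alpha = 0.1. fail to reject H0.

U_X = 22, p = 0.588745, fail to reject H0 at alpha = 0.1.


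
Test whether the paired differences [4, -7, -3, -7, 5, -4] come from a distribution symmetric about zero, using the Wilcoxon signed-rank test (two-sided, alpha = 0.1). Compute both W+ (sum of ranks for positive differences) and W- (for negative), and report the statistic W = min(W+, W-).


Step 1: Drop any zero differences (none here) and take |d_i|.
|d| = [4, 7, 3, 7, 5, 4]
Step 2: Midrank |d_i| (ties get averaged ranks).
ranks: |4|->2.5, |7|->5.5, |3|->1, |7|->5.5, |5|->4, |4|->2.5
Step 3: Attach original signs; sum ranks with positive sign and with negative sign.
W+ = 2.5 + 4 = 6.5
W- = 5.5 + 1 + 5.5 + 2.5 = 14.5
(Check: W+ + W- = 21 should equal n(n+1)/2 = 21.)
Step 4: Test statistic W = min(W+, W-) = 6.5.
Step 5: Ties in |d|, so use the tie-corrected normal approximation.
        E[W] = n(n+1)/4 = 6*7/4 = 10.5.
        Tie groups: |d|=4 (t=2), |d|=7 (t=2); sum(t^3 - t) = 12.
        Var[W] = n(n+1)(2n+1)/24 - sum(t^3-t)/48 = 546/24 - 12/48 = 22.5.
        z = (W - E[W]) / sqrt(Var[W]) = (6.5 - 10.5) / 4.7434 = -0.8433.
        Two-sided p = 2*Phi(z) = 0.399075.
Step 6: alpha = 0.1. fail to reject H0.

W+ = 6.5, W- = 14.5, W = min = 6.5, p = 0.399075, fail to reject H0.


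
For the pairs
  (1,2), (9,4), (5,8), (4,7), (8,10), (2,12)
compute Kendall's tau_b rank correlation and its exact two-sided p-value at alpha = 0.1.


Step 1: Enumerate the 15 unordered pairs (i,j) with i<j and classify each by sign(x_j-x_i) * sign(y_j-y_i).
  (1,2):dx=+8,dy=+2->C; (1,3):dx=+4,dy=+6->C; (1,4):dx=+3,dy=+5->C; (1,5):dx=+7,dy=+8->C
  (1,6):dx=+1,dy=+10->C; (2,3):dx=-4,dy=+4->D; (2,4):dx=-5,dy=+3->D; (2,5):dx=-1,dy=+6->D
  (2,6):dx=-7,dy=+8->D; (3,4):dx=-1,dy=-1->C; (3,5):dx=+3,dy=+2->C; (3,6):dx=-3,dy=+4->D
  (4,5):dx=+4,dy=+3->C; (4,6):dx=-2,dy=+5->D; (5,6):dx=-6,dy=+2->D
Step 2: C = 8, D = 7, total pairs = 15.
Step 3: tau = (C - D)/(n(n-1)/2) = (8 - 7)/15 = 0.066667.
Step 4: Exact two-sided p-value (enumerate n! = 720 permutations of y under H0): p = 1.000000.
Step 5: alpha = 0.1. fail to reject H0.

tau_b = 0.0667 (C=8, D=7), p = 1.000000, fail to reject H0.


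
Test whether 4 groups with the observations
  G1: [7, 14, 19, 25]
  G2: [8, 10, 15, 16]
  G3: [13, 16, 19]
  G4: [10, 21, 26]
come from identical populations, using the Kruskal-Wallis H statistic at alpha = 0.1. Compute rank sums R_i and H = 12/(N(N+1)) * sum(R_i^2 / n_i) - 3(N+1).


Step 1: Combine all N = 14 observations and assign midranks.
sorted (value, group, rank): (7,G1,1), (8,G2,2), (10,G2,3.5), (10,G4,3.5), (13,G3,5), (14,G1,6), (15,G2,7), (16,G2,8.5), (16,G3,8.5), (19,G1,10.5), (19,G3,10.5), (21,G4,12), (25,G1,13), (26,G4,14)
Step 2: Sum ranks within each group.
R_1 = 30.5 (n_1 = 4)
R_2 = 21 (n_2 = 4)
R_3 = 24 (n_3 = 3)
R_4 = 29.5 (n_4 = 3)
Step 3: H = 12/(N(N+1)) * sum(R_i^2/n_i) - 3(N+1)
     = 12/(14*15) * (30.5^2/4 + 21^2/4 + 24^2/3 + 29.5^2/3) - 3*15
     = 0.057143 * 824.896 - 45
     = 2.136905.
Step 4: Ties present; correction factor C = 1 - 18/(14^3 - 14) = 0.993407. Corrected H = 2.136905 / 0.993407 = 2.151088.
Step 5: Under H0, H ~ chi^2(3); p-value = 0.541647.
Step 6: alpha = 0.1. fail to reject H0.

H = 2.1511, df = 3, p = 0.541647, fail to reject H0.


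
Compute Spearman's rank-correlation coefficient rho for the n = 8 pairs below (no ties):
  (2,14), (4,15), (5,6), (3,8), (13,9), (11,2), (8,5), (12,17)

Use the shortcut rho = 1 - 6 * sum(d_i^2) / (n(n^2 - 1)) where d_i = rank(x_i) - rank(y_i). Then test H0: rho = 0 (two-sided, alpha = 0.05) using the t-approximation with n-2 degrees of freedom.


Step 1: Rank x and y separately (midranks; no ties here).
rank(x): 2->1, 4->3, 5->4, 3->2, 13->8, 11->6, 8->5, 12->7
rank(y): 14->6, 15->7, 6->3, 8->4, 9->5, 2->1, 5->2, 17->8
Step 2: d_i = R_x(i) - R_y(i); compute d_i^2.
  (1-6)^2=25, (3-7)^2=16, (4-3)^2=1, (2-4)^2=4, (8-5)^2=9, (6-1)^2=25, (5-2)^2=9, (7-8)^2=1
sum(d^2) = 90.
Step 3: rho = 1 - 6*90 / (8*(8^2 - 1)) = 1 - 540/504 = -0.071429.
Step 4: Under H0, t = rho * sqrt((n-2)/(1-rho^2)) = -0.1754 ~ t(6).
Step 5: Two-sided p-value from the t-distribution with 6 df = 0.866526.
Step 6: alpha = 0.05. fail to reject H0.

rho = -0.0714, p = 0.866526, fail to reject H0 at alpha = 0.05.


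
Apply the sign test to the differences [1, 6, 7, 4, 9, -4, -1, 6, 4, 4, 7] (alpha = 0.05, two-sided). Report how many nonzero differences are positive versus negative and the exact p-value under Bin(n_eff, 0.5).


Step 1: Discard zero differences. Original n = 11; n_eff = number of nonzero differences = 11.
Nonzero differences (with sign): +1, +6, +7, +4, +9, -4, -1, +6, +4, +4, +7
Step 2: Count signs: positive = 9, negative = 2.
Step 3: Under H0: P(positive) = 0.5, so the number of positives S ~ Bin(11, 0.5).
Step 4: Two-sided exact p-value = sum of Bin(11,0.5) probabilities at or below the observed probability = 0.065430.
Step 5: alpha = 0.05. fail to reject H0.

n_eff = 11, pos = 9, neg = 2, p = 0.065430, fail to reject H0.


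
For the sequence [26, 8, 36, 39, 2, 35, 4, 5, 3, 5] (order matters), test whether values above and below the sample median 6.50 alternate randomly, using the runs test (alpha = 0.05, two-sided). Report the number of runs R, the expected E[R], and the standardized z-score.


Step 1: Compute median = 6.50; label A = above, B = below.
Labels in order: AAAABABBBB  (n_A = 5, n_B = 5)
Step 2: Count runs R = 4.
Step 3: Under H0 (random ordering), E[R] = 2*n_A*n_B/(n_A+n_B) + 1 = 2*5*5/10 + 1 = 6.0000.
        Var[R] = 2*n_A*n_B*(2*n_A*n_B - n_A - n_B) / ((n_A+n_B)^2 * (n_A+n_B-1)) = 2000/900 = 2.2222.
        SD[R] = 1.4907.
Step 4: Continuity-corrected z = (R + 0.5 - E[R]) / SD[R] = (4 + 0.5 - 6.0000) / 1.4907 = -1.0062.
Step 5: Two-sided p-value via normal approximation = 2*(1 - Phi(|z|)) = 0.314305.
Step 6: alpha = 0.05. fail to reject H0.

R = 4, z = -1.0062, p = 0.314305, fail to reject H0.


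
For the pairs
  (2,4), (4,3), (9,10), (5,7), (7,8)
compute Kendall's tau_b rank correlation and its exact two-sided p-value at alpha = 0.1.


Step 1: Enumerate the 10 unordered pairs (i,j) with i<j and classify each by sign(x_j-x_i) * sign(y_j-y_i).
  (1,2):dx=+2,dy=-1->D; (1,3):dx=+7,dy=+6->C; (1,4):dx=+3,dy=+3->C; (1,5):dx=+5,dy=+4->C
  (2,3):dx=+5,dy=+7->C; (2,4):dx=+1,dy=+4->C; (2,5):dx=+3,dy=+5->C; (3,4):dx=-4,dy=-3->C
  (3,5):dx=-2,dy=-2->C; (4,5):dx=+2,dy=+1->C
Step 2: C = 9, D = 1, total pairs = 10.
Step 3: tau = (C - D)/(n(n-1)/2) = (9 - 1)/10 = 0.800000.
Step 4: Exact two-sided p-value (enumerate n! = 120 permutations of y under H0): p = 0.083333.
Step 5: alpha = 0.1. reject H0.

tau_b = 0.8000 (C=9, D=1), p = 0.083333, reject H0.


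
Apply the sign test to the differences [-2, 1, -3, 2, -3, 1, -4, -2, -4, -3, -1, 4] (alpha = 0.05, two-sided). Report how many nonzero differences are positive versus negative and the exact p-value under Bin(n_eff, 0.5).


Step 1: Discard zero differences. Original n = 12; n_eff = number of nonzero differences = 12.
Nonzero differences (with sign): -2, +1, -3, +2, -3, +1, -4, -2, -4, -3, -1, +4
Step 2: Count signs: positive = 4, negative = 8.
Step 3: Under H0: P(positive) = 0.5, so the number of positives S ~ Bin(12, 0.5).
Step 4: Two-sided exact p-value = sum of Bin(12,0.5) probabilities at or below the observed probability = 0.387695.
Step 5: alpha = 0.05. fail to reject H0.

n_eff = 12, pos = 4, neg = 8, p = 0.387695, fail to reject H0.


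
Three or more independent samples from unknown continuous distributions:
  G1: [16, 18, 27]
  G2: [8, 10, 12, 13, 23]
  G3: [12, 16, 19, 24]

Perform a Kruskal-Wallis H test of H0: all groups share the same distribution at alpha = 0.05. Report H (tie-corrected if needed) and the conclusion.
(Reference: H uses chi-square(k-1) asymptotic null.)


Step 1: Combine all N = 12 observations and assign midranks.
sorted (value, group, rank): (8,G2,1), (10,G2,2), (12,G2,3.5), (12,G3,3.5), (13,G2,5), (16,G1,6.5), (16,G3,6.5), (18,G1,8), (19,G3,9), (23,G2,10), (24,G3,11), (27,G1,12)
Step 2: Sum ranks within each group.
R_1 = 26.5 (n_1 = 3)
R_2 = 21.5 (n_2 = 5)
R_3 = 30 (n_3 = 4)
Step 3: H = 12/(N(N+1)) * sum(R_i^2/n_i) - 3(N+1)
     = 12/(12*13) * (26.5^2/3 + 21.5^2/5 + 30^2/4) - 3*13
     = 0.076923 * 551.533 - 39
     = 3.425641.
Step 4: Ties present; correction factor C = 1 - 12/(12^3 - 12) = 0.993007. Corrected H = 3.425641 / 0.993007 = 3.449765.
Step 5: Under H0, H ~ chi^2(2); p-value = 0.178194.
Step 6: alpha = 0.05. fail to reject H0.

H = 3.4498, df = 2, p = 0.178194, fail to reject H0.


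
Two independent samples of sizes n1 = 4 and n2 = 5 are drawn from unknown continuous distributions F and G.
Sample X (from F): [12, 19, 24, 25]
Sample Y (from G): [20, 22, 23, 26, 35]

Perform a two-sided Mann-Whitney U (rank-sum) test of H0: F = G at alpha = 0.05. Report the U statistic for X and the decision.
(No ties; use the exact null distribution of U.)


Step 1: Combine and sort all 9 observations; assign midranks.
sorted (value, group): (12,X), (19,X), (20,Y), (22,Y), (23,Y), (24,X), (25,X), (26,Y), (35,Y)
ranks: 12->1, 19->2, 20->3, 22->4, 23->5, 24->6, 25->7, 26->8, 35->9
Step 2: Rank sum for X: R1 = 1 + 2 + 6 + 7 = 16.
Step 3: U_X = R1 - n1(n1+1)/2 = 16 - 4*5/2 = 16 - 10 = 6.
       U_Y = n1*n2 - U_X = 20 - 6 = 14.
Step 4: No ties, so the exact null distribution of U (based on enumerating the C(9,4) = 126 equally likely rank assignments) gives the two-sided p-value.
Step 5: p-value = 0.412698; compare to alpha = 0.05. fail to reject H0.

U_X = 6, p = 0.412698, fail to reject H0 at alpha = 0.05.


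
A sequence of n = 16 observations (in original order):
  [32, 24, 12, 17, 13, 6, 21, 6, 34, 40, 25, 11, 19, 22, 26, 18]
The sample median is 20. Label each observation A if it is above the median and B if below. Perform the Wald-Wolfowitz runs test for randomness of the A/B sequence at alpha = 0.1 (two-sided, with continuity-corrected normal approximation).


Step 1: Compute median = 20; label A = above, B = below.
Labels in order: AABBBBABAAABBAAB  (n_A = 8, n_B = 8)
Step 2: Count runs R = 8.
Step 3: Under H0 (random ordering), E[R] = 2*n_A*n_B/(n_A+n_B) + 1 = 2*8*8/16 + 1 = 9.0000.
        Var[R] = 2*n_A*n_B*(2*n_A*n_B - n_A - n_B) / ((n_A+n_B)^2 * (n_A+n_B-1)) = 14336/3840 = 3.7333.
        SD[R] = 1.9322.
Step 4: Continuity-corrected z = (R + 0.5 - E[R]) / SD[R] = (8 + 0.5 - 9.0000) / 1.9322 = -0.2588.
Step 5: Two-sided p-value via normal approximation = 2*(1 - Phi(|z|)) = 0.795809.
Step 6: alpha = 0.1. fail to reject H0.

R = 8, z = -0.2588, p = 0.795809, fail to reject H0.


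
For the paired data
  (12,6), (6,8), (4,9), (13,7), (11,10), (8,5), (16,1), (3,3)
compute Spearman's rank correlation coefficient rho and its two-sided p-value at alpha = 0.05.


Step 1: Rank x and y separately (midranks; no ties here).
rank(x): 12->6, 6->3, 4->2, 13->7, 11->5, 8->4, 16->8, 3->1
rank(y): 6->4, 8->6, 9->7, 7->5, 10->8, 5->3, 1->1, 3->2
Step 2: d_i = R_x(i) - R_y(i); compute d_i^2.
  (6-4)^2=4, (3-6)^2=9, (2-7)^2=25, (7-5)^2=4, (5-8)^2=9, (4-3)^2=1, (8-1)^2=49, (1-2)^2=1
sum(d^2) = 102.
Step 3: rho = 1 - 6*102 / (8*(8^2 - 1)) = 1 - 612/504 = -0.214286.
Step 4: Under H0, t = rho * sqrt((n-2)/(1-rho^2)) = -0.5374 ~ t(6).
Step 5: Two-sided p-value from the t-distribution with 6 df = 0.610344.
Step 6: alpha = 0.05. fail to reject H0.

rho = -0.2143, p = 0.610344, fail to reject H0 at alpha = 0.05.


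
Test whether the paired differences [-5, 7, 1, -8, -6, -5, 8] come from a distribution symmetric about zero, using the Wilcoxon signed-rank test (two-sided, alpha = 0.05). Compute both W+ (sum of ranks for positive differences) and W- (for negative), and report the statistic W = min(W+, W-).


Step 1: Drop any zero differences (none here) and take |d_i|.
|d| = [5, 7, 1, 8, 6, 5, 8]
Step 2: Midrank |d_i| (ties get averaged ranks).
ranks: |5|->2.5, |7|->5, |1|->1, |8|->6.5, |6|->4, |5|->2.5, |8|->6.5
Step 3: Attach original signs; sum ranks with positive sign and with negative sign.
W+ = 5 + 1 + 6.5 = 12.5
W- = 2.5 + 6.5 + 4 + 2.5 = 15.5
(Check: W+ + W- = 28 should equal n(n+1)/2 = 28.)
Step 4: Test statistic W = min(W+, W-) = 12.5.
Step 5: Ties in |d|, so use the tie-corrected normal approximation.
        E[W] = n(n+1)/4 = 7*8/4 = 14.
        Tie groups: |d|=5 (t=2), |d|=8 (t=2); sum(t^3 - t) = 12.
        Var[W] = n(n+1)(2n+1)/24 - sum(t^3-t)/48 = 840/24 - 12/48 = 34.75.
        z = (W - E[W]) / sqrt(Var[W]) = (12.5 - 14) / 5.8949 = -0.2545.
        Two-sided p = 2*Phi(z) = 0.799143.
Step 6: alpha = 0.05. fail to reject H0.

W+ = 12.5, W- = 15.5, W = min = 12.5, p = 0.799143, fail to reject H0.


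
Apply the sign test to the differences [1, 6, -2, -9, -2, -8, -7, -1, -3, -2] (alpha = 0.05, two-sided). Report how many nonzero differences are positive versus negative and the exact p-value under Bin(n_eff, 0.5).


Step 1: Discard zero differences. Original n = 10; n_eff = number of nonzero differences = 10.
Nonzero differences (with sign): +1, +6, -2, -9, -2, -8, -7, -1, -3, -2
Step 2: Count signs: positive = 2, negative = 8.
Step 3: Under H0: P(positive) = 0.5, so the number of positives S ~ Bin(10, 0.5).
Step 4: Two-sided exact p-value = sum of Bin(10,0.5) probabilities at or below the observed probability = 0.109375.
Step 5: alpha = 0.05. fail to reject H0.

n_eff = 10, pos = 2, neg = 8, p = 0.109375, fail to reject H0.


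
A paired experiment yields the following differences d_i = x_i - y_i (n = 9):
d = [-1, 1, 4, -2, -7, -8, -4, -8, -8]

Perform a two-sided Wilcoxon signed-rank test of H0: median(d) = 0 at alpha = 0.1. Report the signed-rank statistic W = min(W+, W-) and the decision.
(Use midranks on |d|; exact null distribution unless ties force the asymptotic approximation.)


Step 1: Drop any zero differences (none here) and take |d_i|.
|d| = [1, 1, 4, 2, 7, 8, 4, 8, 8]
Step 2: Midrank |d_i| (ties get averaged ranks).
ranks: |1|->1.5, |1|->1.5, |4|->4.5, |2|->3, |7|->6, |8|->8, |4|->4.5, |8|->8, |8|->8
Step 3: Attach original signs; sum ranks with positive sign and with negative sign.
W+ = 1.5 + 4.5 = 6
W- = 1.5 + 3 + 6 + 8 + 4.5 + 8 + 8 = 39
(Check: W+ + W- = 45 should equal n(n+1)/2 = 45.)
Step 4: Test statistic W = min(W+, W-) = 6.
Step 5: Ties in |d|, so use the tie-corrected normal approximation.
        E[W] = n(n+1)/4 = 9*10/4 = 22.5.
        Tie groups: |d|=1 (t=2), |d|=4 (t=2), |d|=8 (t=3); sum(t^3 - t) = 36.
        Var[W] = n(n+1)(2n+1)/24 - sum(t^3-t)/48 = 1710/24 - 36/48 = 70.5.
        z = (W - E[W]) / sqrt(Var[W]) = (6 - 22.5) / 8.3964 = -1.9651.
        Two-sided p = 2*Phi(z) = 0.049400.
Step 6: alpha = 0.1. reject H0.

W+ = 6, W- = 39, W = min = 6, p = 0.049400, reject H0.


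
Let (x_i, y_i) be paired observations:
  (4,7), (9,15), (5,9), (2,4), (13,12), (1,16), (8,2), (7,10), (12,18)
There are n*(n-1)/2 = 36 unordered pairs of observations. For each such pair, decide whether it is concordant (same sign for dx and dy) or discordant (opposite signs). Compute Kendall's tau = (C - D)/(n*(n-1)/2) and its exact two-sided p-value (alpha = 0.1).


Step 1: Enumerate the 36 unordered pairs (i,j) with i<j and classify each by sign(x_j-x_i) * sign(y_j-y_i).
  (1,2):dx=+5,dy=+8->C; (1,3):dx=+1,dy=+2->C; (1,4):dx=-2,dy=-3->C; (1,5):dx=+9,dy=+5->C
  (1,6):dx=-3,dy=+9->D; (1,7):dx=+4,dy=-5->D; (1,8):dx=+3,dy=+3->C; (1,9):dx=+8,dy=+11->C
  (2,3):dx=-4,dy=-6->C; (2,4):dx=-7,dy=-11->C; (2,5):dx=+4,dy=-3->D; (2,6):dx=-8,dy=+1->D
  (2,7):dx=-1,dy=-13->C; (2,8):dx=-2,dy=-5->C; (2,9):dx=+3,dy=+3->C; (3,4):dx=-3,dy=-5->C
  (3,5):dx=+8,dy=+3->C; (3,6):dx=-4,dy=+7->D; (3,7):dx=+3,dy=-7->D; (3,8):dx=+2,dy=+1->C
  (3,9):dx=+7,dy=+9->C; (4,5):dx=+11,dy=+8->C; (4,6):dx=-1,dy=+12->D; (4,7):dx=+6,dy=-2->D
  (4,8):dx=+5,dy=+6->C; (4,9):dx=+10,dy=+14->C; (5,6):dx=-12,dy=+4->D; (5,7):dx=-5,dy=-10->C
  (5,8):dx=-6,dy=-2->C; (5,9):dx=-1,dy=+6->D; (6,7):dx=+7,dy=-14->D; (6,8):dx=+6,dy=-6->D
  (6,9):dx=+11,dy=+2->C; (7,8):dx=-1,dy=+8->D; (7,9):dx=+4,dy=+16->C; (8,9):dx=+5,dy=+8->C
Step 2: C = 23, D = 13, total pairs = 36.
Step 3: tau = (C - D)/(n(n-1)/2) = (23 - 13)/36 = 0.277778.
Step 4: Exact two-sided p-value (enumerate n! = 362880 permutations of y under H0): p = 0.358488.
Step 5: alpha = 0.1. fail to reject H0.

tau_b = 0.2778 (C=23, D=13), p = 0.358488, fail to reject H0.


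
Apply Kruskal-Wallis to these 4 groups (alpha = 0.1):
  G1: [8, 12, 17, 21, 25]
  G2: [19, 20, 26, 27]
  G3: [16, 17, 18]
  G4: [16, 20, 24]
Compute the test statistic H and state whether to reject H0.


Step 1: Combine all N = 15 observations and assign midranks.
sorted (value, group, rank): (8,G1,1), (12,G1,2), (16,G3,3.5), (16,G4,3.5), (17,G1,5.5), (17,G3,5.5), (18,G3,7), (19,G2,8), (20,G2,9.5), (20,G4,9.5), (21,G1,11), (24,G4,12), (25,G1,13), (26,G2,14), (27,G2,15)
Step 2: Sum ranks within each group.
R_1 = 32.5 (n_1 = 5)
R_2 = 46.5 (n_2 = 4)
R_3 = 16 (n_3 = 3)
R_4 = 25 (n_4 = 3)
Step 3: H = 12/(N(N+1)) * sum(R_i^2/n_i) - 3(N+1)
     = 12/(15*16) * (32.5^2/5 + 46.5^2/4 + 16^2/3 + 25^2/3) - 3*16
     = 0.050000 * 1045.48 - 48
     = 4.273958.
Step 4: Ties present; correction factor C = 1 - 18/(15^3 - 15) = 0.994643. Corrected H = 4.273958 / 0.994643 = 4.296978.
Step 5: Under H0, H ~ chi^2(3); p-value = 0.231130.
Step 6: alpha = 0.1. fail to reject H0.

H = 4.2970, df = 3, p = 0.231130, fail to reject H0.


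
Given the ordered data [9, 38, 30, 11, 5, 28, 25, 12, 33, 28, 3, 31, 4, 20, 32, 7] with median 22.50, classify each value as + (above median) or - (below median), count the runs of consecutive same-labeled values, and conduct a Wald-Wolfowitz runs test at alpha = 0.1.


Step 1: Compute median = 22.50; label A = above, B = below.
Labels in order: BAABBAABAABABBAB  (n_A = 8, n_B = 8)
Step 2: Count runs R = 11.
Step 3: Under H0 (random ordering), E[R] = 2*n_A*n_B/(n_A+n_B) + 1 = 2*8*8/16 + 1 = 9.0000.
        Var[R] = 2*n_A*n_B*(2*n_A*n_B - n_A - n_B) / ((n_A+n_B)^2 * (n_A+n_B-1)) = 14336/3840 = 3.7333.
        SD[R] = 1.9322.
Step 4: Continuity-corrected z = (R - 0.5 - E[R]) / SD[R] = (11 - 0.5 - 9.0000) / 1.9322 = 0.7763.
Step 5: Two-sided p-value via normal approximation = 2*(1 - Phi(|z|)) = 0.437558.
Step 6: alpha = 0.1. fail to reject H0.

R = 11, z = 0.7763, p = 0.437558, fail to reject H0.


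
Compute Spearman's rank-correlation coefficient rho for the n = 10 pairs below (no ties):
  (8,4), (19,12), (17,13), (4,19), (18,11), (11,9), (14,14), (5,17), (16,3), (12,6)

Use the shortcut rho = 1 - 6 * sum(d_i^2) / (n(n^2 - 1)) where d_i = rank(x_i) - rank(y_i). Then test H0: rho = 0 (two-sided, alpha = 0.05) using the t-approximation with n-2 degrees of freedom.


Step 1: Rank x and y separately (midranks; no ties here).
rank(x): 8->3, 19->10, 17->8, 4->1, 18->9, 11->4, 14->6, 5->2, 16->7, 12->5
rank(y): 4->2, 12->6, 13->7, 19->10, 11->5, 9->4, 14->8, 17->9, 3->1, 6->3
Step 2: d_i = R_x(i) - R_y(i); compute d_i^2.
  (3-2)^2=1, (10-6)^2=16, (8-7)^2=1, (1-10)^2=81, (9-5)^2=16, (4-4)^2=0, (6-8)^2=4, (2-9)^2=49, (7-1)^2=36, (5-3)^2=4
sum(d^2) = 208.
Step 3: rho = 1 - 6*208 / (10*(10^2 - 1)) = 1 - 1248/990 = -0.260606.
Step 4: Under H0, t = rho * sqrt((n-2)/(1-rho^2)) = -0.7635 ~ t(8).
Step 5: Two-sided p-value from the t-distribution with 8 df = 0.467089.
Step 6: alpha = 0.05. fail to reject H0.

rho = -0.2606, p = 0.467089, fail to reject H0 at alpha = 0.05.


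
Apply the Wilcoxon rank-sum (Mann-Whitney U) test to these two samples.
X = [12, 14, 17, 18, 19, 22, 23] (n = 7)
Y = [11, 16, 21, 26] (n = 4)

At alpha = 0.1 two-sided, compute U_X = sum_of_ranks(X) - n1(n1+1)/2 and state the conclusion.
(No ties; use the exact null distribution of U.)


Step 1: Combine and sort all 11 observations; assign midranks.
sorted (value, group): (11,Y), (12,X), (14,X), (16,Y), (17,X), (18,X), (19,X), (21,Y), (22,X), (23,X), (26,Y)
ranks: 11->1, 12->2, 14->3, 16->4, 17->5, 18->6, 19->7, 21->8, 22->9, 23->10, 26->11
Step 2: Rank sum for X: R1 = 2 + 3 + 5 + 6 + 7 + 9 + 10 = 42.
Step 3: U_X = R1 - n1(n1+1)/2 = 42 - 7*8/2 = 42 - 28 = 14.
       U_Y = n1*n2 - U_X = 28 - 14 = 14.
Step 4: No ties, so the exact null distribution of U (based on enumerating the C(11,7) = 330 equally likely rank assignments) gives the two-sided p-value.
Step 5: p-value = 1.000000; compare to alpha = 0.1. fail to reject H0.

U_X = 14, p = 1.000000, fail to reject H0 at alpha = 0.1.


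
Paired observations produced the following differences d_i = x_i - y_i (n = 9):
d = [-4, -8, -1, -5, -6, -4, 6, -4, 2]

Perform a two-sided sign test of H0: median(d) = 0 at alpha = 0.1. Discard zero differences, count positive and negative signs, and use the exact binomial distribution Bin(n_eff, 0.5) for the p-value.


Step 1: Discard zero differences. Original n = 9; n_eff = number of nonzero differences = 9.
Nonzero differences (with sign): -4, -8, -1, -5, -6, -4, +6, -4, +2
Step 2: Count signs: positive = 2, negative = 7.
Step 3: Under H0: P(positive) = 0.5, so the number of positives S ~ Bin(9, 0.5).
Step 4: Two-sided exact p-value = sum of Bin(9,0.5) probabilities at or below the observed probability = 0.179688.
Step 5: alpha = 0.1. fail to reject H0.

n_eff = 9, pos = 2, neg = 7, p = 0.179688, fail to reject H0.


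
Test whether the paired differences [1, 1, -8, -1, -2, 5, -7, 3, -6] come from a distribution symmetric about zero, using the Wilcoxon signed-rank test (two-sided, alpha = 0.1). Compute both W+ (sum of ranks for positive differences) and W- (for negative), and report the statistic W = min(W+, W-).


Step 1: Drop any zero differences (none here) and take |d_i|.
|d| = [1, 1, 8, 1, 2, 5, 7, 3, 6]
Step 2: Midrank |d_i| (ties get averaged ranks).
ranks: |1|->2, |1|->2, |8|->9, |1|->2, |2|->4, |5|->6, |7|->8, |3|->5, |6|->7
Step 3: Attach original signs; sum ranks with positive sign and with negative sign.
W+ = 2 + 2 + 6 + 5 = 15
W- = 9 + 2 + 4 + 8 + 7 = 30
(Check: W+ + W- = 45 should equal n(n+1)/2 = 45.)
Step 4: Test statistic W = min(W+, W-) = 15.
Step 5: Ties in |d|, so use the tie-corrected normal approximation.
        E[W] = n(n+1)/4 = 9*10/4 = 22.5.
        Tie groups: |d|=1 (t=3); sum(t^3 - t) = 24.
        Var[W] = n(n+1)(2n+1)/24 - sum(t^3-t)/48 = 1710/24 - 24/48 = 70.75.
        z = (W - E[W]) / sqrt(Var[W]) = (15 - 22.5) / 8.4113 = -0.8917.
        Two-sided p = 2*Phi(z) = 0.372577.
Step 6: alpha = 0.1. fail to reject H0.

W+ = 15, W- = 30, W = min = 15, p = 0.372577, fail to reject H0.


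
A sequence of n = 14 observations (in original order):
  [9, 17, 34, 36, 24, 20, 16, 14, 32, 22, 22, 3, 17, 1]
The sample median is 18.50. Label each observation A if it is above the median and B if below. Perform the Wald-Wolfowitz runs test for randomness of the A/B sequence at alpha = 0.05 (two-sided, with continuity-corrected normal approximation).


Step 1: Compute median = 18.50; label A = above, B = below.
Labels in order: BBAAAABBAAABBB  (n_A = 7, n_B = 7)
Step 2: Count runs R = 5.
Step 3: Under H0 (random ordering), E[R] = 2*n_A*n_B/(n_A+n_B) + 1 = 2*7*7/14 + 1 = 8.0000.
        Var[R] = 2*n_A*n_B*(2*n_A*n_B - n_A - n_B) / ((n_A+n_B)^2 * (n_A+n_B-1)) = 8232/2548 = 3.2308.
        SD[R] = 1.7974.
Step 4: Continuity-corrected z = (R + 0.5 - E[R]) / SD[R] = (5 + 0.5 - 8.0000) / 1.7974 = -1.3909.
Step 5: Two-sided p-value via normal approximation = 2*(1 - Phi(|z|)) = 0.164264.
Step 6: alpha = 0.05. fail to reject H0.

R = 5, z = -1.3909, p = 0.164264, fail to reject H0.


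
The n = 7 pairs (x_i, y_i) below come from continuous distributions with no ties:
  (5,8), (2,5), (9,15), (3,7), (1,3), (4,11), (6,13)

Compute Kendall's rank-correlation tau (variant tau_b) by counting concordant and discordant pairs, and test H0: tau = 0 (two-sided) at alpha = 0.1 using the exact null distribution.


Step 1: Enumerate the 21 unordered pairs (i,j) with i<j and classify each by sign(x_j-x_i) * sign(y_j-y_i).
  (1,2):dx=-3,dy=-3->C; (1,3):dx=+4,dy=+7->C; (1,4):dx=-2,dy=-1->C; (1,5):dx=-4,dy=-5->C
  (1,6):dx=-1,dy=+3->D; (1,7):dx=+1,dy=+5->C; (2,3):dx=+7,dy=+10->C; (2,4):dx=+1,dy=+2->C
  (2,5):dx=-1,dy=-2->C; (2,6):dx=+2,dy=+6->C; (2,7):dx=+4,dy=+8->C; (3,4):dx=-6,dy=-8->C
  (3,5):dx=-8,dy=-12->C; (3,6):dx=-5,dy=-4->C; (3,7):dx=-3,dy=-2->C; (4,5):dx=-2,dy=-4->C
  (4,6):dx=+1,dy=+4->C; (4,7):dx=+3,dy=+6->C; (5,6):dx=+3,dy=+8->C; (5,7):dx=+5,dy=+10->C
  (6,7):dx=+2,dy=+2->C
Step 2: C = 20, D = 1, total pairs = 21.
Step 3: tau = (C - D)/(n(n-1)/2) = (20 - 1)/21 = 0.904762.
Step 4: Exact two-sided p-value (enumerate n! = 5040 permutations of y under H0): p = 0.002778.
Step 5: alpha = 0.1. reject H0.

tau_b = 0.9048 (C=20, D=1), p = 0.002778, reject H0.
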